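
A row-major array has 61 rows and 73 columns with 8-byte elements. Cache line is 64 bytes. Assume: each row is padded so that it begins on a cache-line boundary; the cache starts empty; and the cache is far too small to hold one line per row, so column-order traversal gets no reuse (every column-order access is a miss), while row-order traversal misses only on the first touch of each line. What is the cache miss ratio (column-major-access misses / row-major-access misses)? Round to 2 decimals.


Each row occupies 73 * 8 = 584 bytes and starts on a line boundary, so it spans ceil(584 / 64) = 10 cache lines.
Row-major traversal misses (one per line touched): 61 * ceil(73 * 8 / 64) = 610
Column-major traversal misses (no reuse, every access misses): 61 * 73 = 4453
Ratio = 4453 / 610 = 7.3

7.3


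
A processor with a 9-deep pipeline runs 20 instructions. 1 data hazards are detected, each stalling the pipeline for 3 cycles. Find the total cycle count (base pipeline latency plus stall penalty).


Base cycles = 9 + 20 - 1 = 28
Total stalls = 1 * 3 = 3
Total = 28 + 3 = 31

31


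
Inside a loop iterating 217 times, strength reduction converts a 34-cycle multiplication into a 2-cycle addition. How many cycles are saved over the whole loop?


Per-iteration saving = 34 - 2 = 32
Total saved = 217 * 32 = 6944

6944


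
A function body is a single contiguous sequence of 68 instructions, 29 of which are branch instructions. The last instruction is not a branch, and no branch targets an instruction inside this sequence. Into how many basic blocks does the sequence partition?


With no in-sequence branch targets, the leaders are the first instruction plus the instruction after each branch.
Number of basic blocks = branches + 1
= 29 + 1 = 30

30


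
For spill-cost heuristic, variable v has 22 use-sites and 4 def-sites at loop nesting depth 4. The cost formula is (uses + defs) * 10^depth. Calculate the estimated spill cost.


uses + defs = 22 + 4 = 26
10^4 = 10000
Spill cost = 26 * 10000 = 260000

260000


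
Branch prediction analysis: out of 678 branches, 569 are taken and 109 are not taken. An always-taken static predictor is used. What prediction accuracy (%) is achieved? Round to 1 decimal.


Predictor: always-taken
Correct predictions = 569
Accuracy = 569 / 678 * 100 = 83.9%

83.9


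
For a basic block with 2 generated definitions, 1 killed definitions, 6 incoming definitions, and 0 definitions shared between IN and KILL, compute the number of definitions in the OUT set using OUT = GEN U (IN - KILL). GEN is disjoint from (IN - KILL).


IN - KILL: 6 - 0 = 6 surviving definitions
OUT = GEN + surviving = 2 + 6 = 8

8


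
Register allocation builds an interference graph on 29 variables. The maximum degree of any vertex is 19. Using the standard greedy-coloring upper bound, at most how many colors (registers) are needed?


Greedy coloring never needs more than (max_degree + 1) colors: when coloring a vertex, at most max_degree neighbors are already colored.
Upper bound = 19 + 1 = 20

20


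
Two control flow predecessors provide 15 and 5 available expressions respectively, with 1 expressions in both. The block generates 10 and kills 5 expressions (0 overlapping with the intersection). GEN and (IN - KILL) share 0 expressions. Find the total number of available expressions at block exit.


IN = intersection of predecessors = 1
IN - KILL = 1 - 0 = 1
|OUT| = |GEN| + |IN - KILL| - |GEN ∩ (IN - KILL)| = 10 + 1 - 0 = 11

11


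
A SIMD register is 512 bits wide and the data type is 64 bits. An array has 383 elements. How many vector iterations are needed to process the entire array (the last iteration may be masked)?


Width = 512 / 64 = 8 elements per vector op
Iterations = ceil(383 / 8) = 48

48


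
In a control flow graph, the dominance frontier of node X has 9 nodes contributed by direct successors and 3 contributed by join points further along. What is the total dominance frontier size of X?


DF(X) = direct successor contributions + join point contributions
= 9 + 3 = 12

12


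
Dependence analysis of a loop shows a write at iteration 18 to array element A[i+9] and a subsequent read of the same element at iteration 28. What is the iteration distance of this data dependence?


Distance = read iteration - write iteration
= 28 - 18 = 10

10


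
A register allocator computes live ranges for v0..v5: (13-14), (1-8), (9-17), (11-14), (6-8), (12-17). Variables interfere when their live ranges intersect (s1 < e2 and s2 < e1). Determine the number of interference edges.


Check all pairs for overlapping intervals.
Two intervals (s1,e1) and (s2,e2) overlap if s1 < e2 and s2 < e1.
v0 (13-14) vs v1..v5: overlaps v2, v3, v5 -> 3
v1 (1-8) vs v2..v5: overlaps v4 -> 1
v2 (9-17) vs v3..v5: overlaps v3, v5 -> 2
v3 (11-14) vs v4..v5: overlaps v5 -> 1
v4 (6-8) vs v5: overlaps none -> 0
Total overlapping pairs = 3 + 1 + 2 + 1 + 0 = 7

7


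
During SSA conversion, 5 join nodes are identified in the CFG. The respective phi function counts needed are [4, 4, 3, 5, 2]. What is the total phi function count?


Total phi functions = sum of phi functions at each join node
= 4 + 4 + 3 + 5 + 2 = 18

18


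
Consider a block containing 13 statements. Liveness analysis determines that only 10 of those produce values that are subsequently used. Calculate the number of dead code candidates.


Dead code = total statements - live definitions
= 13 - 10 = 3

3


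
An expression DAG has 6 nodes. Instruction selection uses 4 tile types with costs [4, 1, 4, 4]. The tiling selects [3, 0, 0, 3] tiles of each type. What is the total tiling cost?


Total cost = sum(count_i * cost_i)
= 3*4 + 0*1 + 0*4 + 3*4
= 24

24


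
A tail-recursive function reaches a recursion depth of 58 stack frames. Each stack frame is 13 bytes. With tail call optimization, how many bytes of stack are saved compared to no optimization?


Without TCO: 58 * 13 = 754 bytes
With TCO: reuse 1 frame = 13 bytes
Savings = 754 - 13 = 741

741


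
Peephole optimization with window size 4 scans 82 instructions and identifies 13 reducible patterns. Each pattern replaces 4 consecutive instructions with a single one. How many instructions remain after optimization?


Each match removes 3 instructions.
Total removed = 13 * 3 = 39
Remaining = 82 - 39 = 43

43


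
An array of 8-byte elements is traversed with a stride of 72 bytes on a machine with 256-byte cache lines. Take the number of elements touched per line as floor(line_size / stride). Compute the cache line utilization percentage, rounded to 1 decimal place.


Elements per cache line = floor(256 / 72) = 3
Bytes used = 3 * 8 = 24
Utilization = 24 / 256 * 100 = 9.4%

9.4


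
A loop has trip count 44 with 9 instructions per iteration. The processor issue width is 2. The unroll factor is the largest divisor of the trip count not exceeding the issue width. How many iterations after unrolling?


Largest divisor of 44 <= 2 is 2
New iterations = 44 / 2 = 22

22


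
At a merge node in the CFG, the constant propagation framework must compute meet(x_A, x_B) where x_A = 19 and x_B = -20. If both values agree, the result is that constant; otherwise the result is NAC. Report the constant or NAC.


Meet operation: if both paths give the same constant, result is that constant; if they differ, result is NAC (not-a-constant).
Path A: 19, Path B: -20 -> differ
Result: not-a-constant -> NAC

NAC


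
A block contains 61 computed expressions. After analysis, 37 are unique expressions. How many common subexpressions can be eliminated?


CSE count = total expressions - unique expressions
= 61 - 37 = 24

24


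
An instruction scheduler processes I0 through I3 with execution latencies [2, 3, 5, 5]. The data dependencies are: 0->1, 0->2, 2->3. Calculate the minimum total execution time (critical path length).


Compute longest path through dependency graph: dist(Ik) = max over predecessors of dist + latency(Ik).
dist(I0) = latency 2 = 2
dist(I1) = dist(I0) + 3 = 2 + 3 = 5
dist(I2) = dist(I0) + 5 = 2 + 5 = 7
dist(I3) = dist(I2) + 5 = 7 + 5 = 12
Critical path = max dist = 12

12


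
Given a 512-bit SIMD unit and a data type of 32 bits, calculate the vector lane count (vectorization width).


Width = SIMD bits / data type bits
= 512 / 32 = 16

16


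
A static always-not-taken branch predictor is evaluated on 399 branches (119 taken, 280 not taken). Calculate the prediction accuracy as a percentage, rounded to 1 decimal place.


Predictor: always-not-taken
Correct predictions = 280
Accuracy = 280 / 399 * 100 = 70.2%

70.2


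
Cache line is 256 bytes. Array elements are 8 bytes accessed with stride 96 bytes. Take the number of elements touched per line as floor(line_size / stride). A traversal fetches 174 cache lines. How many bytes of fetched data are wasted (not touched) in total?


Elements per line = floor(256 / 96) = 2
Bytes used per line = 2 * 8 = 16
Wasted per line = 256 - 16 = 240
Total wasted = 240 * 174 = 41760

41760


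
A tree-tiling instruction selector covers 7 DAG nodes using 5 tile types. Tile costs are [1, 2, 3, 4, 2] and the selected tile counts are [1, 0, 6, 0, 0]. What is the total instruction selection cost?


Total cost = sum(count_i * cost_i)
= 1*1 + 0*2 + 6*3 + 0*4 + 0*2
= 19

19


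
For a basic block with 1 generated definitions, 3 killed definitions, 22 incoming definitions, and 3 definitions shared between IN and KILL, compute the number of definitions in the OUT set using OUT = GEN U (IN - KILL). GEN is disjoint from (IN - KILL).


IN - KILL: 22 - 3 = 19 surviving definitions
OUT = GEN + surviving = 1 + 19 = 20

20


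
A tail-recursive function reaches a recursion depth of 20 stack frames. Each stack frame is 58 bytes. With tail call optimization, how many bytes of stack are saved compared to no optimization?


Without TCO: 20 * 58 = 1160 bytes
With TCO: reuse 1 frame = 58 bytes
Savings = 1160 - 58 = 1102

1102


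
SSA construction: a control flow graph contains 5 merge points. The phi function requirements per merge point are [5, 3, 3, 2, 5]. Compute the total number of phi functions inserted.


Total phi functions = sum of phi functions at each join node
= 5 + 3 + 3 + 2 + 5 = 18

18


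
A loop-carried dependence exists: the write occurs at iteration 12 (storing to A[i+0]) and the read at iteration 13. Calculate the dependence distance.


Distance = read iteration - write iteration
= 13 - 12 = 1

1


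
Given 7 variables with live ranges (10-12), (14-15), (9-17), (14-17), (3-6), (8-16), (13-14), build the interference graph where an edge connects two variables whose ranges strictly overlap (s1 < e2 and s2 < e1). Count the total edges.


Check all pairs for overlapping intervals.
Two intervals (s1,e1) and (s2,e2) overlap if s1 < e2 and s2 < e1.
v0 (10-12) vs v1..v6: overlaps v2, v5 -> 2
v1 (14-15) vs v2..v6: overlaps v2, v3, v5 -> 3
v2 (9-17) vs v3..v6: overlaps v3, v5, v6 -> 3
v3 (14-17) vs v4..v6: overlaps v5 -> 1
v4 (3-6) vs v5..v6: overlaps none -> 0
v5 (8-16) vs v6: overlaps v6 -> 1
Total overlapping pairs = 2 + 3 + 3 + 1 + 0 + 1 = 10

10


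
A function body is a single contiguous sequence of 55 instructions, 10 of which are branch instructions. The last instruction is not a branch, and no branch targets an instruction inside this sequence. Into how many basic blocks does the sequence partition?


With no in-sequence branch targets, the leaders are the first instruction plus the instruction after each branch.
Number of basic blocks = branches + 1
= 10 + 1 = 11

11


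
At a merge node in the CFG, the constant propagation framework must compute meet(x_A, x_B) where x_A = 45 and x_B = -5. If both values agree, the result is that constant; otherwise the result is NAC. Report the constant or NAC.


Meet operation: if both paths give the same constant, result is that constant; if they differ, result is NAC (not-a-constant).
Path A: 45, Path B: -5 -> differ
Result: not-a-constant -> NAC

NAC


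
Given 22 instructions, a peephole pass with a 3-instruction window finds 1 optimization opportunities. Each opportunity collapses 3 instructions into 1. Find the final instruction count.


Each match removes 2 instructions.
Total removed = 1 * 2 = 2
Remaining = 22 - 2 = 20

20


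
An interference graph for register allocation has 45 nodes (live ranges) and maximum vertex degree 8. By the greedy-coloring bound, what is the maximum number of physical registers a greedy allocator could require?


Greedy coloring never needs more than (max_degree + 1) colors: when coloring a vertex, at most max_degree neighbors are already colored.
Upper bound = 8 + 1 = 9

9


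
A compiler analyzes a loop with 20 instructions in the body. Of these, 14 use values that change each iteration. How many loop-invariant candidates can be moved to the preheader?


Invariant candidates = total - loop-dependent
= 20 - 14 = 6

6


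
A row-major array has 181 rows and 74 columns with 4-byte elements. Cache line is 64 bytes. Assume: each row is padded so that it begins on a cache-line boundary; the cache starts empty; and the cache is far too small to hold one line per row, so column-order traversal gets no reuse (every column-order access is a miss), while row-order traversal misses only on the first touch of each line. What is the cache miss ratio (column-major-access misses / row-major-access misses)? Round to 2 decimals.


Each row occupies 74 * 4 = 296 bytes and starts on a line boundary, so it spans ceil(296 / 64) = 5 cache lines.
Row-major traversal misses (one per line touched): 181 * ceil(74 * 4 / 64) = 905
Column-major traversal misses (no reuse, every access misses): 181 * 74 = 13394
Ratio = 13394 / 905 = 14.8

14.8


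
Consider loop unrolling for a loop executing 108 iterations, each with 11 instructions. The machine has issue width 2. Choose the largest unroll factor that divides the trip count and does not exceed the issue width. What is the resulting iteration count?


Largest divisor of 108 <= 2 is 2
New iterations = 108 / 2 = 54

54


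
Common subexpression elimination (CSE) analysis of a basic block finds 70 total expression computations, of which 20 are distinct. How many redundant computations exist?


CSE count = total expressions - unique expressions
= 70 - 20 = 50

50


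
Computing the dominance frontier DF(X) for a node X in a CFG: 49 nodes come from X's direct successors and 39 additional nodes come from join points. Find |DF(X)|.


DF(X) = direct successor contributions + join point contributions
= 49 + 39 = 88

88


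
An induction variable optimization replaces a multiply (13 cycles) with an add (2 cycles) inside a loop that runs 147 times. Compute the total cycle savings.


Per-iteration saving = 13 - 2 = 11
Total saved = 147 * 11 = 1617

1617


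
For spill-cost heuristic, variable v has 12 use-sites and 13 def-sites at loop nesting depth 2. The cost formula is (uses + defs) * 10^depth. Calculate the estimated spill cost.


uses + defs = 12 + 13 = 25
10^2 = 100
Spill cost = 25 * 100 = 2500

2500


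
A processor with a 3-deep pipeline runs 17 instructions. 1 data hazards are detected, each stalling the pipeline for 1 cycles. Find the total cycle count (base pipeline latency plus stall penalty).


Base cycles = 3 + 17 - 1 = 19
Total stalls = 1 * 1 = 1
Total = 19 + 1 = 20

20


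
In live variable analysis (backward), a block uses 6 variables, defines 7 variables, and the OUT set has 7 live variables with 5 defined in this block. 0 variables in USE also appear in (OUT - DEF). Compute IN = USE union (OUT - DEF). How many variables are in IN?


OUT - DEF: 7 - 5 = 2
|IN| = |USE| + |OUT - DEF| - |USE ∩ (OUT - DEF)| = 6 + 2 - 0 = 8

8


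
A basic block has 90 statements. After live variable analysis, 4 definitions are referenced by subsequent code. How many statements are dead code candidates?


Dead code = total statements - live definitions
= 90 - 4 = 86

86


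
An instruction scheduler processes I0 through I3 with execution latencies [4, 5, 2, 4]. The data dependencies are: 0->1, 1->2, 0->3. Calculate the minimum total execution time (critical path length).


Compute longest path through dependency graph: dist(Ik) = max over predecessors of dist + latency(Ik).
dist(I0) = latency 4 = 4
dist(I1) = dist(I0) + 5 = 4 + 5 = 9
dist(I2) = dist(I1) + 2 = 9 + 2 = 11
dist(I3) = dist(I0) + 4 = 4 + 4 = 8
Critical path = max dist = 11

11


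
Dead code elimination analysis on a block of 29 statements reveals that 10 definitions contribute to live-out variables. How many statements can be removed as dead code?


Dead code = total statements - live definitions
= 29 - 10 = 19

19


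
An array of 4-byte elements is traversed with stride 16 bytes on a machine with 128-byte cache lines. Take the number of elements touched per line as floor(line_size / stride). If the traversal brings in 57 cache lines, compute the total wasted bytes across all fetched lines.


Elements per line = floor(128 / 16) = 8
Bytes used per line = 8 * 4 = 32
Wasted per line = 128 - 32 = 96
Total wasted = 96 * 57 = 5472

5472


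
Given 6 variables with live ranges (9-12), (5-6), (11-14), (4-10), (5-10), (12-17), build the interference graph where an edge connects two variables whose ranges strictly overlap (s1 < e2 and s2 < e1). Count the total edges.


Check all pairs for overlapping intervals.
Two intervals (s1,e1) and (s2,e2) overlap if s1 < e2 and s2 < e1.
v0 (9-12) vs v1..v5: overlaps v2, v3, v4 -> 3
v1 (5-6) vs v2..v5: overlaps v3, v4 -> 2
v2 (11-14) vs v3..v5: overlaps v5 -> 1
v3 (4-10) vs v4..v5: overlaps v4 -> 1
v4 (5-10) vs v5: overlaps none -> 0
Total overlapping pairs = 3 + 2 + 1 + 1 + 0 = 7

7


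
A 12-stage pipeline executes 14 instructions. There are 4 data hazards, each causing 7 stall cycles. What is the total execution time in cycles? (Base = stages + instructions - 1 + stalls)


Base cycles = 12 + 14 - 1 = 25
Total stalls = 4 * 7 = 28
Total = 25 + 28 = 53

53


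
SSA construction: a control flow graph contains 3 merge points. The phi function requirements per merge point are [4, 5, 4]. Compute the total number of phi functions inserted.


Total phi functions = sum of phi functions at each join node
= 4 + 5 + 4 = 13

13


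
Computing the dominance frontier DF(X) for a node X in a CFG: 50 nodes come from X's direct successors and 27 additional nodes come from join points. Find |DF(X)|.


DF(X) = direct successor contributions + join point contributions
= 50 + 27 = 77

77


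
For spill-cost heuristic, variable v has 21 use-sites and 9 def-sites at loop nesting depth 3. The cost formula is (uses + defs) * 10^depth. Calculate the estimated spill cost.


uses + defs = 21 + 9 = 30
10^3 = 1000
Spill cost = 30 * 1000 = 30000

30000


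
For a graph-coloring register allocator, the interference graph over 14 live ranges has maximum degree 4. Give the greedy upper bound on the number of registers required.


Greedy coloring never needs more than (max_degree + 1) colors: when coloring a vertex, at most max_degree neighbors are already colored.
Upper bound = 4 + 1 = 5

5


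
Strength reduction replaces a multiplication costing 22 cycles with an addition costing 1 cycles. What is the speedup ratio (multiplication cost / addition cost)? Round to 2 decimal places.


Ratio = mult_cost / add_cost = 22 / 1 = 22.0

22.0


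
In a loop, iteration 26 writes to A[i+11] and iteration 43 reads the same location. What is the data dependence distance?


Distance = read iteration - write iteration
= 43 - 26 = 17

17


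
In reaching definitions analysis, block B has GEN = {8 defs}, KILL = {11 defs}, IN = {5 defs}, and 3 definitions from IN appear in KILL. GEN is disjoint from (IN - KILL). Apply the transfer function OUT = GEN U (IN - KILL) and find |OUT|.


IN - KILL: 5 - 3 = 2 surviving definitions
OUT = GEN + surviving = 8 + 2 = 10

10


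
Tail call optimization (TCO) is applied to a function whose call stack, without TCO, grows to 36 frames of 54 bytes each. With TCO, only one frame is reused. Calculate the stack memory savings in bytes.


Without TCO: 36 * 54 = 1944 bytes
With TCO: reuse 1 frame = 54 bytes
Savings = 1944 - 54 = 1890

1890


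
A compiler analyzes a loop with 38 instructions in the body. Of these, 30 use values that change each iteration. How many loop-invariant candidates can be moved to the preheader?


Invariant candidates = total - loop-dependent
= 38 - 30 = 8

8


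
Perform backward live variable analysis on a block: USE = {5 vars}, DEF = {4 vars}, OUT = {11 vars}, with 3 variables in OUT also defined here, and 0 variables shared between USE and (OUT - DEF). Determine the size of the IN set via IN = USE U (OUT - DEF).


OUT - DEF: 11 - 3 = 8
|IN| = |USE| + |OUT - DEF| - |USE ∩ (OUT - DEF)| = 5 + 8 - 0 = 13

13


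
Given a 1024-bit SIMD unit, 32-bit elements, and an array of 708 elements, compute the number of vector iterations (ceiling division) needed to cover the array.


Width = 1024 / 32 = 32 elements per vector op
Iterations = ceil(708 / 32) = 23

23


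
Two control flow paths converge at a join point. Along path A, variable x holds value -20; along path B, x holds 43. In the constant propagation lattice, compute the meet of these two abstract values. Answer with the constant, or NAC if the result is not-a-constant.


Meet operation: if both paths give the same constant, result is that constant; if they differ, result is NAC (not-a-constant).
Path A: -20, Path B: 43 -> differ
Result: not-a-constant -> NAC

NAC


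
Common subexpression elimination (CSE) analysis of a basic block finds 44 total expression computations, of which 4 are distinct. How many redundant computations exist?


CSE count = total expressions - unique expressions
= 44 - 4 = 40

40


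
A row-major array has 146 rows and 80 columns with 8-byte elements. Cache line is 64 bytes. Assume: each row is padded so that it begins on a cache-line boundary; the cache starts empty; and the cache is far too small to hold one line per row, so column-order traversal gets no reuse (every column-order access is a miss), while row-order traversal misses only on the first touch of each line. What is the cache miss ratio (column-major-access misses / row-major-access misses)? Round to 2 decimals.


Each row occupies 80 * 8 = 640 bytes and starts on a line boundary, so it spans ceil(640 / 64) = 10 cache lines.
Row-major traversal misses (one per line touched): 146 * ceil(80 * 8 / 64) = 1460
Column-major traversal misses (no reuse, every access misses): 146 * 80 = 11680
Ratio = 11680 / 1460 = 8.0

8.0


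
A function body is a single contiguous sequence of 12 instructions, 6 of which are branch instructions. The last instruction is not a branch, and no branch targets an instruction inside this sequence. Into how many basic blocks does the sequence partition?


With no in-sequence branch targets, the leaders are the first instruction plus the instruction after each branch.
Number of basic blocks = branches + 1
= 6 + 1 = 7

7


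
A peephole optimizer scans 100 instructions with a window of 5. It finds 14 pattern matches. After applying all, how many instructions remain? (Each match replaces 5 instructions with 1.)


Each match removes 4 instructions.
Total removed = 14 * 4 = 56
Remaining = 100 - 56 = 44

44


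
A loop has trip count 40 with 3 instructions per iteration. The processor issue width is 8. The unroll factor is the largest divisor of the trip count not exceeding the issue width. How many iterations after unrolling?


Largest divisor of 40 <= 8 is 8
New iterations = 40 / 8 = 5

5


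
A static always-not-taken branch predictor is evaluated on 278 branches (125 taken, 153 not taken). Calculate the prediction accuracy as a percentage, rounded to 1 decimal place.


Predictor: always-not-taken
Correct predictions = 153
Accuracy = 153 / 278 * 100 = 55.0%

55.0


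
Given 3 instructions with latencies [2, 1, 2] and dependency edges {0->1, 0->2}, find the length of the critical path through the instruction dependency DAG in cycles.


Compute longest path through dependency graph: dist(Ik) = max over predecessors of dist + latency(Ik).
dist(I0) = latency 2 = 2
dist(I1) = dist(I0) + 1 = 2 + 1 = 3
dist(I2) = dist(I0) + 2 = 2 + 2 = 4
Critical path = max dist = 4

4


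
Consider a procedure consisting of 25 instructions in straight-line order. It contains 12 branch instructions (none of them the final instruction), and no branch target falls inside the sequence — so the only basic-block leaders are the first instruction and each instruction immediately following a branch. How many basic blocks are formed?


With no in-sequence branch targets, the leaders are the first instruction plus the instruction after each branch.
Number of basic blocks = branches + 1
= 12 + 1 = 13

13


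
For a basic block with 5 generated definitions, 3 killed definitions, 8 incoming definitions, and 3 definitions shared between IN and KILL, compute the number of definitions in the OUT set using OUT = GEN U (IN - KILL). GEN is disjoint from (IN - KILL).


IN - KILL: 8 - 3 = 5 surviving definitions
OUT = GEN + surviving = 5 + 5 = 10

10


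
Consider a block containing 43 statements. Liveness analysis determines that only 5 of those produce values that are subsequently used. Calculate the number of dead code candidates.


Dead code = total statements - live definitions
= 43 - 5 = 38

38


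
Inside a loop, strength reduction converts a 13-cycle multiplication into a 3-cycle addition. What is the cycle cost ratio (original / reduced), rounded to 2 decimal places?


Ratio = mult_cost / add_cost = 13 / 3 = 4.33

4.33


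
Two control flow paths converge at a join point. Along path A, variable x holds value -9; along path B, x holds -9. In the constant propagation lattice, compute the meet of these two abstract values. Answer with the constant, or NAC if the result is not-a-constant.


Meet operation: if both paths give the same constant, result is that constant; if they differ, result is NAC (not-a-constant).
Path A: -9, Path B: -9 -> equal
Result: constant -> -9

-9


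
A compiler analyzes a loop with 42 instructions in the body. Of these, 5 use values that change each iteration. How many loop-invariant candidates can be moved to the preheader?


Invariant candidates = total - loop-dependent
= 42 - 5 = 37

37


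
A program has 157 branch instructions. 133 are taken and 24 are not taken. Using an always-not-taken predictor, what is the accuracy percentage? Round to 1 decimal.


Predictor: always-not-taken
Correct predictions = 24
Accuracy = 24 / 157 * 100 = 15.3%

15.3


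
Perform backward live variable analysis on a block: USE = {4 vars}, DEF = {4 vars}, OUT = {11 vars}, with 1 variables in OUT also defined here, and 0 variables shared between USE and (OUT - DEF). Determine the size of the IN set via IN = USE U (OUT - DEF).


OUT - DEF: 11 - 1 = 10
|IN| = |USE| + |OUT - DEF| - |USE ∩ (OUT - DEF)| = 4 + 10 - 0 = 14

14


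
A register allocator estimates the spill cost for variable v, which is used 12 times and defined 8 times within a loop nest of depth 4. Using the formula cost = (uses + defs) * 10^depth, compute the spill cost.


uses + defs = 12 + 8 = 20
10^4 = 10000
Spill cost = 20 * 10000 = 200000

200000


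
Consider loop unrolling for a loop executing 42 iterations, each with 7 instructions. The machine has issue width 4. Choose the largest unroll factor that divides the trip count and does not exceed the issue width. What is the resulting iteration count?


Largest divisor of 42 <= 4 is 3
New iterations = 42 / 3 = 14

14


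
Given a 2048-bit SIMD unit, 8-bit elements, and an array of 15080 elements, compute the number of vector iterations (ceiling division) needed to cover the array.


Width = 2048 / 8 = 256 elements per vector op
Iterations = ceil(15080 / 256) = 59

59


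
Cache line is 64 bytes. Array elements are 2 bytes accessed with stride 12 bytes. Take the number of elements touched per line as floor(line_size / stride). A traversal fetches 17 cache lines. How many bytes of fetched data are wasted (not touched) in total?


Elements per line = floor(64 / 12) = 5
Bytes used per line = 5 * 2 = 10
Wasted per line = 64 - 10 = 54
Total wasted = 54 * 17 = 918

918


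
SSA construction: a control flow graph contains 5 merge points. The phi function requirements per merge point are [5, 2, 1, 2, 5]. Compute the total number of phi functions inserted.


Total phi functions = sum of phi functions at each join node
= 5 + 2 + 1 + 2 + 5 = 15

15


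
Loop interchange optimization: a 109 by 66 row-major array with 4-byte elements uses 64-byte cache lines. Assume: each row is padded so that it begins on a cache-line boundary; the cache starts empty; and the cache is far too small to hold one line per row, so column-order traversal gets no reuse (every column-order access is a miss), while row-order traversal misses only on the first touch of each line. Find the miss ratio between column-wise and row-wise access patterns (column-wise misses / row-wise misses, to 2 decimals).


Each row occupies 66 * 4 = 264 bytes and starts on a line boundary, so it spans ceil(264 / 64) = 5 cache lines.
Row-major traversal misses (one per line touched): 109 * ceil(66 * 4 / 64) = 545
Column-major traversal misses (no reuse, every access misses): 109 * 66 = 7194
Ratio = 7194 / 545 = 13.2

13.2


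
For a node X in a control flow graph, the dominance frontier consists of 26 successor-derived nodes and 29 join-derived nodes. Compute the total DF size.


DF(X) = direct successor contributions + join point contributions
= 26 + 29 = 55

55


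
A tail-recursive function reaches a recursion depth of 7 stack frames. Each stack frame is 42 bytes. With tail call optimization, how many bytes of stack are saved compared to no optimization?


Without TCO: 7 * 42 = 294 bytes
With TCO: reuse 1 frame = 42 bytes
Savings = 294 - 42 = 252

252


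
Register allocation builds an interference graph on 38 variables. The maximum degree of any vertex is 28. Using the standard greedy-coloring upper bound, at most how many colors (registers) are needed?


Greedy coloring never needs more than (max_degree + 1) colors: when coloring a vertex, at most max_degree neighbors are already colored.
Upper bound = 28 + 1 = 29

29


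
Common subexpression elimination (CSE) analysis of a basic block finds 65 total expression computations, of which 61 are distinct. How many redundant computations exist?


CSE count = total expressions - unique expressions
= 65 - 61 = 4

4


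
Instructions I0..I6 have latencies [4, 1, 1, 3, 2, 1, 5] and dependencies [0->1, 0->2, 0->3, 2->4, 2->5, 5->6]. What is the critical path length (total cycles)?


Compute longest path through dependency graph: dist(Ik) = max over predecessors of dist + latency(Ik).
dist(I0) = latency 4 = 4
dist(I1) = dist(I0) + 1 = 4 + 1 = 5
dist(I2) = dist(I0) + 1 = 4 + 1 = 5
dist(I3) = dist(I0) + 3 = 4 + 3 = 7
dist(I4) = dist(I2) + 2 = 5 + 2 = 7
dist(I5) = dist(I2) + 1 = 5 + 1 = 6
dist(I6) = dist(I5) + 5 = 6 + 5 = 11
Critical path = max dist = 11

11


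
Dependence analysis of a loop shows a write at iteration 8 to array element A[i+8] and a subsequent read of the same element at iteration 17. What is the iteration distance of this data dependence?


Distance = read iteration - write iteration
= 17 - 8 = 9

9


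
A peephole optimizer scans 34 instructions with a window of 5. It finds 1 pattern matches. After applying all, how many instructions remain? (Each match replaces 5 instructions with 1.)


Each match removes 4 instructions.
Total removed = 1 * 4 = 4
Remaining = 34 - 4 = 30

30


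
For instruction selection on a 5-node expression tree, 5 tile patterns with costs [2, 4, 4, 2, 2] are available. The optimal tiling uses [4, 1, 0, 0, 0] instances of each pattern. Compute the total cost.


Total cost = sum(count_i * cost_i)
= 4*2 + 1*4 + 0*4 + 0*2 + 0*2
= 12

12


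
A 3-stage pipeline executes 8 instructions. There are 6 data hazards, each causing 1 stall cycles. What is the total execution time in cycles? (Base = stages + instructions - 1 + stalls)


Base cycles = 3 + 8 - 1 = 10
Total stalls = 6 * 1 = 6
Total = 10 + 6 = 16

16


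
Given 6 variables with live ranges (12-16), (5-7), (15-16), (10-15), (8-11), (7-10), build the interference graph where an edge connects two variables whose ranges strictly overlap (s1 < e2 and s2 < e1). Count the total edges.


Check all pairs for overlapping intervals.
Two intervals (s1,e1) and (s2,e2) overlap if s1 < e2 and s2 < e1.
v0 (12-16) vs v1..v5: overlaps v2, v3 -> 2
v1 (5-7) vs v2..v5: overlaps none -> 0
v2 (15-16) vs v3..v5: overlaps none -> 0
v3 (10-15) vs v4..v5: overlaps v4 -> 1
v4 (8-11) vs v5: overlaps v5 -> 1
Total overlapping pairs = 2 + 0 + 0 + 1 + 1 = 4

4


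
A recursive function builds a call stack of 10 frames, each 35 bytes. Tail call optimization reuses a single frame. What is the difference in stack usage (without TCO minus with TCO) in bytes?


Without TCO: 10 * 35 = 350 bytes
With TCO: reuse 1 frame = 35 bytes
Savings = 350 - 35 = 315

315


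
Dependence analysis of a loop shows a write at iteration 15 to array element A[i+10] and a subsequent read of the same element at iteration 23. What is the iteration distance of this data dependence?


Distance = read iteration - write iteration
= 23 - 15 = 8

8


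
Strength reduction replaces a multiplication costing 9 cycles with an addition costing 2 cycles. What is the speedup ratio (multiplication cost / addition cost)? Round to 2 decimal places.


Ratio = mult_cost / add_cost = 9 / 2 = 4.5

4.5


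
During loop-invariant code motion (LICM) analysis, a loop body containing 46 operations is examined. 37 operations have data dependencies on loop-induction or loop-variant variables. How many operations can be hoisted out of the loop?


Invariant candidates = total - loop-dependent
= 46 - 37 = 9

9


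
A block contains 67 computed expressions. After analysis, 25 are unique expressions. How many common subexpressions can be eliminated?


CSE count = total expressions - unique expressions
= 67 - 25 = 42

42


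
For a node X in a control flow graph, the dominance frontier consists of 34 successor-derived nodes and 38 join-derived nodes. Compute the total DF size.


DF(X) = direct successor contributions + join point contributions
= 34 + 38 = 72

72


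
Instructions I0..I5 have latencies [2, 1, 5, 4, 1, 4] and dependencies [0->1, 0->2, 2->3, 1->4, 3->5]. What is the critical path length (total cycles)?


Compute longest path through dependency graph: dist(Ik) = max over predecessors of dist + latency(Ik).
dist(I0) = latency 2 = 2
dist(I1) = dist(I0) + 1 = 2 + 1 = 3
dist(I2) = dist(I0) + 5 = 2 + 5 = 7
dist(I3) = dist(I2) + 4 = 7 + 4 = 11
dist(I4) = dist(I1) + 1 = 3 + 1 = 4
dist(I5) = dist(I3) + 4 = 11 + 4 = 15
Critical path = max dist = 15

15


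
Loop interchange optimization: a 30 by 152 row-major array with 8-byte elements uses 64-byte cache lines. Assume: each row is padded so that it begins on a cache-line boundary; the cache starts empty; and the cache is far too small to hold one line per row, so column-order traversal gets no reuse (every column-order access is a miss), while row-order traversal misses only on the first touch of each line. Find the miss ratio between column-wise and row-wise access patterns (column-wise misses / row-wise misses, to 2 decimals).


Each row occupies 152 * 8 = 1216 bytes and starts on a line boundary, so it spans ceil(1216 / 64) = 19 cache lines.
Row-major traversal misses (one per line touched): 30 * ceil(152 * 8 / 64) = 570
Column-major traversal misses (no reuse, every access misses): 30 * 152 = 4560
Ratio = 4560 / 570 = 8.0

8.0


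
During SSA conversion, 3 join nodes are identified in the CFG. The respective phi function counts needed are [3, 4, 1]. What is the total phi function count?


Total phi functions = sum of phi functions at each join node
= 3 + 4 + 1 = 8

8


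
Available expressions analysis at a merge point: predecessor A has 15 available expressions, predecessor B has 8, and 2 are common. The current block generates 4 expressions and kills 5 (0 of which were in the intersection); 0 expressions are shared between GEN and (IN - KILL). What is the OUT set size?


IN = intersection of predecessors = 2
IN - KILL = 2 - 0 = 2
|OUT| = |GEN| + |IN - KILL| - |GEN ∩ (IN - KILL)| = 4 + 2 - 0 = 6

6


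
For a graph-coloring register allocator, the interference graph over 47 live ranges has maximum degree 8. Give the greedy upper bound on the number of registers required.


Greedy coloring never needs more than (max_degree + 1) colors: when coloring a vertex, at most max_degree neighbors are already colored.
Upper bound = 8 + 1 = 9

9


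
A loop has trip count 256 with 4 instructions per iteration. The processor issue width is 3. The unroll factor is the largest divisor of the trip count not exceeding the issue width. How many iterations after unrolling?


Largest divisor of 256 <= 3 is 2
New iterations = 256 / 2 = 128

128


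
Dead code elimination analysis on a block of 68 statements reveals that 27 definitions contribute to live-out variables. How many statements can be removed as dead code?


Dead code = total statements - live definitions
= 68 - 27 = 41

41


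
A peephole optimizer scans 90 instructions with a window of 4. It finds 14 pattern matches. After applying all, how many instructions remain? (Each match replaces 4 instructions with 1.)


Each match removes 3 instructions.
Total removed = 14 * 3 = 42
Remaining = 90 - 42 = 48

48


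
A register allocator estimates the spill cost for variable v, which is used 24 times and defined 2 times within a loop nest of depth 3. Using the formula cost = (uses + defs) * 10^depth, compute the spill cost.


uses + defs = 24 + 2 = 26
10^3 = 1000
Spill cost = 26 * 1000 = 26000

26000


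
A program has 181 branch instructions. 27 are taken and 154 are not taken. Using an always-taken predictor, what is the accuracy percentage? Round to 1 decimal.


Predictor: always-taken
Correct predictions = 27
Accuracy = 27 / 181 * 100 = 14.9%

14.9


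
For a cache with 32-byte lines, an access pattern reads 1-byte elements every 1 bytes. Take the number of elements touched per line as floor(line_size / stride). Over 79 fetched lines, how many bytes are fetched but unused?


Elements per line = floor(32 / 1) = 32
Bytes used per line = 32 * 1 = 32
Wasted per line = 32 - 32 = 0
Total wasted = 0 * 79 = 0

0


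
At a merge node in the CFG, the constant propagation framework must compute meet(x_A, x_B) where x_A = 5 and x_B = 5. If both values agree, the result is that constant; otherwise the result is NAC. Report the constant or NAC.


Meet operation: if both paths give the same constant, result is that constant; if they differ, result is NAC (not-a-constant).
Path A: 5, Path B: 5 -> equal
Result: constant -> 5

5


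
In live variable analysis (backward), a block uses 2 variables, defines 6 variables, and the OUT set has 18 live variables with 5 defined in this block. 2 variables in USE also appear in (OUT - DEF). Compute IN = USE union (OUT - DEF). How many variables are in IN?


OUT - DEF: 18 - 5 = 13
|IN| = |USE| + |OUT - DEF| - |USE ∩ (OUT - DEF)| = 2 + 13 - 2 = 13

13


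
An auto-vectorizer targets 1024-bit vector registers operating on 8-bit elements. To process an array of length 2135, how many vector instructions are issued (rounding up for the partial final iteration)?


Width = 1024 / 8 = 128 elements per vector op
Iterations = ceil(2135 / 128) = 17

17


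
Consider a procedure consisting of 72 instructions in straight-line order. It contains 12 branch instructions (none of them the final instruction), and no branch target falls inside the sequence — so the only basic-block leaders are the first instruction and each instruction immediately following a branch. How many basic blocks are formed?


With no in-sequence branch targets, the leaders are the first instruction plus the instruction after each branch.
Number of basic blocks = branches + 1
= 12 + 1 = 13

13
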